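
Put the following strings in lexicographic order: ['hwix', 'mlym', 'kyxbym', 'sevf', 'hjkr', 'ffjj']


Compare strings character by character (the first differing letter decides):
  'ffjj' < 'hjkr' since 'f' < 'h' at position 1
  'hjkr' < 'hwix' since 'j' < 'w' at position 2
  'hwix' < 'kyxbym' since 'h' < 'k' at position 1
  'kyxbym' < 'mlym' since 'k' < 'm' at position 1
  'mlym' < 'sevf' since 'm' < 's' at position 1
Chaining these comparisons gives the alphabetical order.
Final answer: ['ffjj', 'hjkr', 'hwix', 'kyxbym', 'mlym', 'sevf']


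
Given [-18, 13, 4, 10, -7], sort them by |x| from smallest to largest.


Compute absolute values:
  |-18| = 18
  |13| = 13
  |4| = 4
  |10| = 10
  |-7| = 7
Absolute values in increasing order: 4 < 7 < 10 < 13 < 18
Listing the original numbers in that order gives the answer.
Final answer: [4, -7, 10, 13, -18]


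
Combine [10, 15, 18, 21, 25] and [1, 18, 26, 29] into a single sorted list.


List A: [10, 15, 18, 21, 25]
List B: [1, 18, 26, 29]
Repeatedly compare the front elements and take the smaller:
  10 vs 1 -> take 1
  10 vs 18 -> take 10
  15 vs 18 -> take 15
  18 vs 18 -> take 18
  21 vs 18 -> take 18
  21 vs 26 -> take 21
  25 vs 26 -> take 25
  A is exhausted; append the rest of B: [26, 29]
Final answer: [1, 10, 15, 18, 18, 21, 25, 26, 29]


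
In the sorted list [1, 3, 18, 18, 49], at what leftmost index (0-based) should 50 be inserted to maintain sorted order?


List is sorted: [1, 3, 18, 18, 49]
We need the leftmost position where 50 can be inserted, i.e. the first index whose element is >= 50 (or the end of the list if none is).
Binary search with low=0, high=5 (0-based indices):
  low=0, high=5, mid=2: a[2]=18 < 50, so low = 3
  low=3, high=5, mid=4: a[4]=49 < 50, so low = 5
Now low = high = 5, so the insertion index is 5.
Final answer: 5


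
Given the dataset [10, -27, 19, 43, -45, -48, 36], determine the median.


First, sort the list: [-48, -45, -27, 10, 19, 36, 43]
The list has 7 elements (odd count).
The middle index is 3 (0-based), and the element there is 10.
Final answer: 10


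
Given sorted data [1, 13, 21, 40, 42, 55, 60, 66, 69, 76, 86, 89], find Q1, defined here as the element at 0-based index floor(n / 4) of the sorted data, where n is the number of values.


The list has n = 12 elements.
Q1 index = floor(12 / 4) = floor(3) = 3
Counting from index 0 in the sorted data, the element at index 3 is 40.
Final answer: 40


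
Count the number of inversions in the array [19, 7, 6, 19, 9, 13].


For each element, count the later elements that are smaller than it:
  19 (index 0): smaller elements after it = [7, 6, 9, 13] -> 4
  7 (index 1): smaller elements after it = [6] -> 1
  6 (index 2): smaller elements after it = [] -> 0
  19 (index 3): smaller elements after it = [9, 13] -> 2
  9 (index 4): smaller elements after it = [] -> 0
Total inversions = 4 + 1 + 0 + 2 + 0 = 7
Final answer: 7


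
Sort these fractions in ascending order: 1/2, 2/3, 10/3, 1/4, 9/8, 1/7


Convert to decimal for comparison:
  1/2 = 0.5
  2/3 = 0.6667
  10/3 = 3.3333
  1/4 = 0.25
  9/8 = 1.125
  1/7 = 0.1429
Decimals in increasing order: 0.1429 < 0.25 < 0.5 < 0.6667 < 1.125 < 3.3333
Writing each back as its fraction gives the sorted order.
Final answer: 1/7, 1/4, 1/2, 2/3, 9/8, 10/3


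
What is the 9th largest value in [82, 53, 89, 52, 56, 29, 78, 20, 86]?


Sort descending: [89, 86, 82, 78, 56, 53, 52, 29, 20]
The 9th element (1-indexed) is at index 8.
Value = 20
Final answer: 20


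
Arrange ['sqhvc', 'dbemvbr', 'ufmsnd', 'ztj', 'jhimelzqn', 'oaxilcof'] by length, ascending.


Compute lengths:
  'sqhvc' has length 5
  'dbemvbr' has length 7
  'ufmsnd' has length 6
  'ztj' has length 3
  'jhimelzqn' has length 9
  'oaxilcof' has length 8
Lengths in increasing order: 3 < 5 < 6 < 7 < 8 < 9
Listing the words in that order gives the answer.
Final answer: ['ztj', 'sqhvc', 'ufmsnd', 'dbemvbr', 'oaxilcof', 'jhimelzqn']


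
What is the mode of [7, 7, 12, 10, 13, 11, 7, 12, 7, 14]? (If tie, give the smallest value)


Count the frequency of each value:
  7 appears 4 time(s)
  10 appears 1 time(s)
  11 appears 1 time(s)
  12 appears 2 time(s)
  13 appears 1 time(s)
  14 appears 1 time(s)
Maximum frequency is 4.
Only 7 reaches that frequency, so it is the mode.
Final answer: 7


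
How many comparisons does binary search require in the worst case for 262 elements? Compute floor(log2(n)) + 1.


Binary search halves the search space each step.
Maximum comparisons = floor(log2(262)) + 1
log2(262) = 8.0334
floor(log2(262)) = 8, so 8 + 1 = 9
Final answer: 9


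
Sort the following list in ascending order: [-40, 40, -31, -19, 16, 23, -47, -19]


Original list: [-40, 40, -31, -19, 16, 23, -47, -19]
Repeatedly take the smallest remaining element:
  Remaining [-40, 40, -31, -19, 16, 23, -47, -19] -> smallest is -47
  Remaining [-40, 40, -31, -19, 16, 23, -19] -> smallest is -40
  Remaining [40, -31, -19, 16, 23, -19] -> smallest is -31
  Remaining [40, -19, 16, 23, -19] -> smallest is -19
  Remaining [40, 16, 23, -19] -> smallest is -19
  Remaining [40, 16, 23] -> smallest is 16
  Remaining [40, 23] -> smallest is 23
  Remaining [40] -> smallest is 40
Collecting the picks in order gives the sorted list.
Final answer: [-47, -40, -31, -19, -19, 16, 23, 40]


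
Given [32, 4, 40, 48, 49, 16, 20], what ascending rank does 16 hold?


Sort ascending: [4, 16, 20, 32, 40, 48, 49]
Find 16 in the sorted list.
16 is at position 2 (1-indexed).
Final answer: 2


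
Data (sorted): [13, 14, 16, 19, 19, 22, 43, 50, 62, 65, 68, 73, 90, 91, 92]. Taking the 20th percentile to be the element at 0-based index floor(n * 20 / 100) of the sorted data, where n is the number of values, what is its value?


The dataset has n = 15 elements.
Index = floor(15 * 20 / 100) = floor(300 / 100) = floor(3) = 3
Counting from index 0 in the sorted data, the element at index 3 is 19.
Final answer: 19


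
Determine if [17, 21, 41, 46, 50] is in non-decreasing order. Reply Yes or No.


Check consecutive pairs:
  17 <= 21? True
  21 <= 41? True
  41 <= 46? True
  46 <= 50? True
Every consecutive pair is in order, so the list is non-decreasing.
Final answer: Yes


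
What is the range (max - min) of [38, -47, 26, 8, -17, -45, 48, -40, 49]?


Maximum value: 49
Minimum value: -47
Range = 49 - (-47) = 96
Final answer: 96


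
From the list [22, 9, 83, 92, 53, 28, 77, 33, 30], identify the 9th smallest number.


Sort ascending: [9, 22, 28, 30, 33, 53, 77, 83, 92]
The 9th element (1-indexed) is at index 8.
Value = 92
Final answer: 92


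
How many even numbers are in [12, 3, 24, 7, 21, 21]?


Check each element:
  12 is even
  3 is odd
  24 is even
  7 is odd
  21 is odd
  21 is odd
Evens: [12, 24]
Count of evens = 2
Final answer: 2


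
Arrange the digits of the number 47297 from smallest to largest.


The number 47297 has digits: 4, 7, 2, 9, 7
Sorted: 2, 4, 7, 7, 9
Joining the sorted digits gives the result.
Final answer: 24779


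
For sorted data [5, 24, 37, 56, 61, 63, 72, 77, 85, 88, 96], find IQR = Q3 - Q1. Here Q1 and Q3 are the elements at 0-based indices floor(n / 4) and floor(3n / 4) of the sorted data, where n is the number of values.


The data has n = 11 elements.
Q1 index = floor(11 / 4) = floor(2.75) = 2; Q3 index = floor(3 * 11 / 4) = floor(8.25) = 8
Q1 = element at index 2 = 37
Q3 = element at index 8 = 85
IQR = 85 - 37 = 48
Final answer: 48


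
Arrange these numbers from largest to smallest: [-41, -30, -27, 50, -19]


Original list: [-41, -30, -27, 50, -19]
Repeatedly take the largest remaining element:
  Remaining [-41, -30, -27, 50, -19] -> largest is 50
  Remaining [-41, -30, -27, -19] -> largest is -19
  Remaining [-41, -30, -27] -> largest is -27
  Remaining [-41, -30] -> largest is -30
  Remaining [-41] -> largest is -41
Collecting the picks in order gives the descending list.
Final answer: [50, -19, -27, -30, -41]


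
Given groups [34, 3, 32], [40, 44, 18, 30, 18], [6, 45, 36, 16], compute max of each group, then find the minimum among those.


Find max of each group:
  Group 1: [34, 3, 32] -> max = 34
  Group 2: [40, 44, 18, 30, 18] -> max = 44
  Group 3: [6, 45, 36, 16] -> max = 45
Maxes: [34, 44, 45]
Minimum of maxes = 34
Final answer: 34


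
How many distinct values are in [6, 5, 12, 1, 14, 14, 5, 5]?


List all unique values:
Distinct values: [1, 5, 6, 12, 14]
Count = 5
Final answer: 5


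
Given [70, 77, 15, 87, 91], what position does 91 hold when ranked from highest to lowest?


Sort descending: [91, 87, 77, 70, 15]
Find 91 in the sorted list.
91 is at position 1.
Final answer: 1


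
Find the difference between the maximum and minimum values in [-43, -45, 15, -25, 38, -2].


Maximum value: 38
Minimum value: -45
Range = 38 - (-45) = 83
Final answer: 83


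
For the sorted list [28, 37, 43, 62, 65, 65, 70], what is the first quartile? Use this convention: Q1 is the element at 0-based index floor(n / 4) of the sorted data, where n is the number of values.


The list has n = 7 elements.
Q1 index = floor(7 / 4) = floor(1.75) = 1
Counting from index 0 in the sorted data, the element at index 1 is 37.
Final answer: 37


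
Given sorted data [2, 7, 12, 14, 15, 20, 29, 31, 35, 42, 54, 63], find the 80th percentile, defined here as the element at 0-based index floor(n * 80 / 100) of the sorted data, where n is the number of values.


The dataset has n = 12 elements.
Index = floor(12 * 80 / 100) = floor(960 / 100) = floor(9.6) = 9
Counting from index 0 in the sorted data, the element at index 9 is 42.
Final answer: 42


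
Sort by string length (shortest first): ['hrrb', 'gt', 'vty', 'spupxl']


Compute lengths:
  'hrrb' has length 4
  'gt' has length 2
  'vty' has length 3
  'spupxl' has length 6
Lengths in increasing order: 2 < 3 < 4 < 6
Listing the words in that order gives the answer.
Final answer: ['gt', 'vty', 'hrrb', 'spupxl']


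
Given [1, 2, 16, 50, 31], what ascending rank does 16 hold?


Sort ascending: [1, 2, 16, 31, 50]
Find 16 in the sorted list.
16 is at position 3 (1-indexed).
Final answer: 3


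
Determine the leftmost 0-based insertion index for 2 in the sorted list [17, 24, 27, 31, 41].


List is sorted: [17, 24, 27, 31, 41]
We need the leftmost position where 2 can be inserted, i.e. the first index whose element is >= 2 (or the end of the list if none is).
Binary search with low=0, high=5 (0-based indices):
  low=0, high=5, mid=2: a[2]=27 >= 2, so high = 2
  low=0, high=2, mid=1: a[1]=24 >= 2, so high = 1
  low=0, high=1, mid=0: a[0]=17 >= 2, so high = 0
Now low = high = 0, so the insertion index is 0.
Final answer: 0


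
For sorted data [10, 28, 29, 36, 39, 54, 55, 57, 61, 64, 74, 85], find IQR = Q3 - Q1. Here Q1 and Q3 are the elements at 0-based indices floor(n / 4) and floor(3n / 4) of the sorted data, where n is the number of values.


The data has n = 12 elements.
Q1 index = floor(12 / 4) = floor(3) = 3; Q3 index = floor(3 * 12 / 4) = floor(9) = 9
Q1 = element at index 3 = 36
Q3 = element at index 9 = 64
IQR = 64 - 36 = 28
Final answer: 28


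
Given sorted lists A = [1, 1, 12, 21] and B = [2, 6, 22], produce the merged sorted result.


List A: [1, 1, 12, 21]
List B: [2, 6, 22]
Repeatedly compare the front elements and take the smaller:
  1 vs 2 -> take 1
  1 vs 2 -> take 1
  12 vs 2 -> take 2
  12 vs 6 -> take 6
  12 vs 22 -> take 12
  21 vs 22 -> take 21
  A is exhausted; append the rest of B: [22]
Final answer: [1, 1, 2, 6, 12, 21, 22]


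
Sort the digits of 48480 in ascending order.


The number 48480 has digits: 4, 8, 4, 8, 0
Sorted: 0, 4, 4, 8, 8
Joining the sorted digits gives the result.
Final answer: 04488


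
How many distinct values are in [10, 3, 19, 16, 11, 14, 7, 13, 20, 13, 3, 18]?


List all unique values:
Distinct values: [3, 7, 10, 11, 13, 14, 16, 18, 19, 20]
Count = 10
Final answer: 10


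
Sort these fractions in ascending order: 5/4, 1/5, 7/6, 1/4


Convert to decimal for comparison:
  5/4 = 1.25
  1/5 = 0.2
  7/6 = 1.1667
  1/4 = 0.25
Decimals in increasing order: 0.2 < 0.25 < 1.1667 < 1.25
Writing each back as its fraction gives the sorted order.
Final answer: 1/5, 1/4, 7/6, 5/4


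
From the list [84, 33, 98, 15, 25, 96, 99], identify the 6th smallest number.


Sort ascending: [15, 25, 33, 84, 96, 98, 99]
The 6th element (1-indexed) is at index 5.
Value = 98
Final answer: 98


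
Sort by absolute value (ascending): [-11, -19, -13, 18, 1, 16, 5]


Compute absolute values:
  |-11| = 11
  |-19| = 19
  |-13| = 13
  |18| = 18
  |1| = 1
  |16| = 16
  |5| = 5
Absolute values in increasing order: 1 < 5 < 11 < 13 < 16 < 18 < 19
Listing the original numbers in that order gives the answer.
Final answer: [1, 5, -11, -13, 16, 18, -19]


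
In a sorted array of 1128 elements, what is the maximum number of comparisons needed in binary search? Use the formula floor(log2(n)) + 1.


Binary search halves the search space each step.
Maximum comparisons = floor(log2(1128)) + 1
log2(1128) = 10.1396
floor(log2(1128)) = 10, so 10 + 1 = 11
Final answer: 11


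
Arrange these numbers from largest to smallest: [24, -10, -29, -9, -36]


Original list: [24, -10, -29, -9, -36]
Repeatedly take the largest remaining element:
  Remaining [24, -10, -29, -9, -36] -> largest is 24
  Remaining [-10, -29, -9, -36] -> largest is -9
  Remaining [-10, -29, -36] -> largest is -10
  Remaining [-29, -36] -> largest is -29
  Remaining [-36] -> largest is -36
Collecting the picks in order gives the descending list.
Final answer: [24, -9, -10, -29, -36]


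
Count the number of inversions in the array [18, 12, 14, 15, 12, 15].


For each element, count the later elements that are smaller than it:
  18 (index 0): smaller elements after it = [12, 14, 15, 12, 15] -> 5
  12 (index 1): smaller elements after it = [] -> 0
  14 (index 2): smaller elements after it = [12] -> 1
  15 (index 3): smaller elements after it = [12] -> 1
  12 (index 4): smaller elements after it = [] -> 0
Total inversions = 5 + 0 + 1 + 1 + 0 = 7
Final answer: 7


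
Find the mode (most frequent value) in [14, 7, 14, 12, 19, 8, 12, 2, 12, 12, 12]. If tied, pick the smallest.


Count the frequency of each value:
  2 appears 1 time(s)
  7 appears 1 time(s)
  8 appears 1 time(s)
  12 appears 5 time(s)
  14 appears 2 time(s)
  19 appears 1 time(s)
Maximum frequency is 5.
Only 12 reaches that frequency, so it is the mode.
Final answer: 12


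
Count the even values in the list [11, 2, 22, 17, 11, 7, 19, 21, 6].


Check each element:
  11 is odd
  2 is even
  22 is even
  17 is odd
  11 is odd
  7 is odd
  19 is odd
  21 is odd
  6 is even
Evens: [2, 22, 6]
Count of evens = 3
Final answer: 3


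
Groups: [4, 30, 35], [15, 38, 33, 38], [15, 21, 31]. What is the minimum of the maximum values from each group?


Find max of each group:
  Group 1: [4, 30, 35] -> max = 35
  Group 2: [15, 38, 33, 38] -> max = 38
  Group 3: [15, 21, 31] -> max = 31
Maxes: [35, 38, 31]
Minimum of maxes = 31
Final answer: 31


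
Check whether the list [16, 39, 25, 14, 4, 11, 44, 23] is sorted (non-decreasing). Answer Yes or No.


Check consecutive pairs:
  16 <= 39? True
  39 <= 25? False
  25 <= 14? False
  14 <= 4? False
  4 <= 11? True
  11 <= 44? True
  44 <= 23? False
4 consecutive pair(s) are out of order, so the list is not sorted.
Final answer: No


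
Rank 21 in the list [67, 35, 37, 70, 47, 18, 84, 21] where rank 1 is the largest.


Sort descending: [84, 70, 67, 47, 37, 35, 21, 18]
Find 21 in the sorted list.
21 is at position 7.
Final answer: 7


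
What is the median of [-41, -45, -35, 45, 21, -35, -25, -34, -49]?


First, sort the list: [-49, -45, -41, -35, -35, -34, -25, 21, 45]
The list has 9 elements (odd count).
The middle index is 4 (0-based), and the element there is -35.
Final answer: -35


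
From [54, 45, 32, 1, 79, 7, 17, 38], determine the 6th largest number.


Sort descending: [79, 54, 45, 38, 32, 17, 7, 1]
The 6th element (1-indexed) is at index 5.
Value = 17
Final answer: 17


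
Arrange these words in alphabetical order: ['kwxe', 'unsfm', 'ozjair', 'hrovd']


Compare strings character by character (the first differing letter decides):
  'hrovd' < 'kwxe' since 'h' < 'k' at position 1
  'kwxe' < 'ozjair' since 'k' < 'o' at position 1
  'ozjair' < 'unsfm' since 'o' < 'u' at position 1
Chaining these comparisons gives the alphabetical order.
Final answer: ['hrovd', 'kwxe', 'ozjair', 'unsfm']


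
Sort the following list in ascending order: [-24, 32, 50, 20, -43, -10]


Original list: [-24, 32, 50, 20, -43, -10]
Repeatedly take the smallest remaining element:
  Remaining [-24, 32, 50, 20, -43, -10] -> smallest is -43
  Remaining [-24, 32, 50, 20, -10] -> smallest is -24
  Remaining [32, 50, 20, -10] -> smallest is -10
  Remaining [32, 50, 20] -> smallest is 20
  Remaining [32, 50] -> smallest is 32
  Remaining [50] -> smallest is 50
Collecting the picks in order gives the sorted list.
Final answer: [-43, -24, -10, 20, 32, 50]


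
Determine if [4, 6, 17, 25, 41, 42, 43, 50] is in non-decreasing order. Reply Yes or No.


Check consecutive pairs:
  4 <= 6? True
  6 <= 17? True
  17 <= 25? True
  25 <= 41? True
  41 <= 42? True
  42 <= 43? True
  43 <= 50? True
Every consecutive pair is in order, so the list is non-decreasing.
Final answer: Yes


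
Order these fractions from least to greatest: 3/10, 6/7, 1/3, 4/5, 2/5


Convert to decimal for comparison:
  3/10 = 0.3
  6/7 = 0.8571
  1/3 = 0.3333
  4/5 = 0.8
  2/5 = 0.4
Decimals in increasing order: 0.3 < 0.3333 < 0.4 < 0.8 < 0.8571
Writing each back as its fraction gives the sorted order.
Final answer: 3/10, 1/3, 2/5, 4/5, 6/7


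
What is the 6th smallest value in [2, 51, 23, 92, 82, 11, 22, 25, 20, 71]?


Sort ascending: [2, 11, 20, 22, 23, 25, 51, 71, 82, 92]
The 6th element (1-indexed) is at index 5.
Value = 25
Final answer: 25


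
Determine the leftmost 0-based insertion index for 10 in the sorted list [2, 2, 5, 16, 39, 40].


List is sorted: [2, 2, 5, 16, 39, 40]
We need the leftmost position where 10 can be inserted, i.e. the first index whose element is >= 10 (or the end of the list if none is).
Binary search with low=0, high=6 (0-based indices):
  low=0, high=6, mid=3: a[3]=16 >= 10, so high = 3
  low=0, high=3, mid=1: a[1]=2 < 10, so low = 2
  low=2, high=3, mid=2: a[2]=5 < 10, so low = 3
Now low = high = 3, so the insertion index is 3.
Final answer: 3


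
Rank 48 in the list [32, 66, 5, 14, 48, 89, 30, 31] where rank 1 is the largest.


Sort descending: [89, 66, 48, 32, 31, 30, 14, 5]
Find 48 in the sorted list.
48 is at position 3.
Final answer: 3


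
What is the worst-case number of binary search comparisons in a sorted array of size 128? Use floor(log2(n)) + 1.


Binary search halves the search space each step.
Maximum comparisons = floor(log2(128)) + 1
log2(128) = 7.0
floor(log2(128)) = 7, so 7 + 1 = 8
Final answer: 8


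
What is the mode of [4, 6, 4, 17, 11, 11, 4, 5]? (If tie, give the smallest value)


Count the frequency of each value:
  4 appears 3 time(s)
  5 appears 1 time(s)
  6 appears 1 time(s)
  11 appears 2 time(s)
  17 appears 1 time(s)
Maximum frequency is 3.
Only 4 reaches that frequency, so it is the mode.
Final answer: 4


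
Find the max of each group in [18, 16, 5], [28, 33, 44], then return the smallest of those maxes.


Find max of each group:
  Group 1: [18, 16, 5] -> max = 18
  Group 2: [28, 33, 44] -> max = 44
Maxes: [18, 44]
Minimum of maxes = 18
Final answer: 18


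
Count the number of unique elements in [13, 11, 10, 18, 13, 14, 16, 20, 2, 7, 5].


List all unique values:
Distinct values: [2, 5, 7, 10, 11, 13, 14, 16, 18, 20]
Count = 10
Final answer: 10


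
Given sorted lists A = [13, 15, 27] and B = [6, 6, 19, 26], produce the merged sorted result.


List A: [13, 15, 27]
List B: [6, 6, 19, 26]
Repeatedly compare the front elements and take the smaller:
  13 vs 6 -> take 6
  13 vs 6 -> take 6
  13 vs 19 -> take 13
  15 vs 19 -> take 15
  27 vs 19 -> take 19
  27 vs 26 -> take 26
  B is exhausted; append the rest of A: [27]
Final answer: [6, 6, 13, 15, 19, 26, 27]


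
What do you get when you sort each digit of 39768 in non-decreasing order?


The number 39768 has digits: 3, 9, 7, 6, 8
Sorted: 3, 6, 7, 8, 9
Joining the sorted digits gives the result.
Final answer: 36789


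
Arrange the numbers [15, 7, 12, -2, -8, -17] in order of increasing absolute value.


Compute absolute values:
  |15| = 15
  |7| = 7
  |12| = 12
  |-2| = 2
  |-8| = 8
  |-17| = 17
Absolute values in increasing order: 2 < 7 < 8 < 12 < 15 < 17
Listing the original numbers in that order gives the answer.
Final answer: [-2, 7, -8, 12, 15, -17]


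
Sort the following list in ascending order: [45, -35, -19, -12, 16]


Original list: [45, -35, -19, -12, 16]
Repeatedly take the smallest remaining element:
  Remaining [45, -35, -19, -12, 16] -> smallest is -35
  Remaining [45, -19, -12, 16] -> smallest is -19
  Remaining [45, -12, 16] -> smallest is -12
  Remaining [45, 16] -> smallest is 16
  Remaining [45] -> smallest is 45
Collecting the picks in order gives the sorted list.
Final answer: [-35, -19, -12, 16, 45]


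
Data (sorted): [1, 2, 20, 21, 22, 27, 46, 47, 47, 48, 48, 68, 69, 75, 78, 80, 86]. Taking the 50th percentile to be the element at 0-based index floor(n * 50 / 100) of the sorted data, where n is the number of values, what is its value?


The dataset has n = 17 elements.
Index = floor(17 * 50 / 100) = floor(850 / 100) = floor(8.5) = 8
Counting from index 0 in the sorted data, the element at index 8 is 47.
Final answer: 47


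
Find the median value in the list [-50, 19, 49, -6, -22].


First, sort the list: [-50, -22, -6, 19, 49]
The list has 5 elements (odd count).
The middle index is 2 (0-based), and the element there is -6.
Final answer: -6


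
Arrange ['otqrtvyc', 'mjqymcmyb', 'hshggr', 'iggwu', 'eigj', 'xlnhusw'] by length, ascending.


Compute lengths:
  'otqrtvyc' has length 8
  'mjqymcmyb' has length 9
  'hshggr' has length 6
  'iggwu' has length 5
  'eigj' has length 4
  'xlnhusw' has length 7
Lengths in increasing order: 4 < 5 < 6 < 7 < 8 < 9
Listing the words in that order gives the answer.
Final answer: ['eigj', 'iggwu', 'hshggr', 'xlnhusw', 'otqrtvyc', 'mjqymcmyb']


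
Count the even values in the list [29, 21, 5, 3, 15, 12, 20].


Check each element:
  29 is odd
  21 is odd
  5 is odd
  3 is odd
  15 is odd
  12 is even
  20 is even
Evens: [12, 20]
Count of evens = 2
Final answer: 2


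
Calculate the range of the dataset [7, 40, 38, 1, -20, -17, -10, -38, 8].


Maximum value: 40
Minimum value: -38
Range = 40 - (-38) = 78
Final answer: 78


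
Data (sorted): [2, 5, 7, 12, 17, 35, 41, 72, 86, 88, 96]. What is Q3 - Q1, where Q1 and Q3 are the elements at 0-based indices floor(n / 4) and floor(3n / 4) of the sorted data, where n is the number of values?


The data has n = 11 elements.
Q1 index = floor(11 / 4) = floor(2.75) = 2; Q3 index = floor(3 * 11 / 4) = floor(8.25) = 8
Q1 = element at index 2 = 7
Q3 = element at index 8 = 86
IQR = 86 - 7 = 79
Final answer: 79


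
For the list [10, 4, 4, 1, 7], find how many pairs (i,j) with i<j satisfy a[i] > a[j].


For each element, count the later elements that are smaller than it:
  10 (index 0): smaller elements after it = [4, 4, 1, 7] -> 4
  4 (index 1): smaller elements after it = [1] -> 1
  4 (index 2): smaller elements after it = [1] -> 1
  1 (index 3): smaller elements after it = [] -> 0
Total inversions = 4 + 1 + 1 + 0 = 6
Final answer: 6


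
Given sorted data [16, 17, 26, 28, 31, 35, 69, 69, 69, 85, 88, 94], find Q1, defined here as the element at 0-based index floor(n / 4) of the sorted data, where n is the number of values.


The list has n = 12 elements.
Q1 index = floor(12 / 4) = floor(3) = 3
Counting from index 0 in the sorted data, the element at index 3 is 28.
Final answer: 28


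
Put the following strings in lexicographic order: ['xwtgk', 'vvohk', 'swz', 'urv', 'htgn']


Compare strings character by character (the first differing letter decides):
  'htgn' < 'swz' since 'h' < 's' at position 1
  'swz' < 'urv' since 's' < 'u' at position 1
  'urv' < 'vvohk' since 'u' < 'v' at position 1
  'vvohk' < 'xwtgk' since 'v' < 'x' at position 1
Chaining these comparisons gives the alphabetical order.
Final answer: ['htgn', 'swz', 'urv', 'vvohk', 'xwtgk']


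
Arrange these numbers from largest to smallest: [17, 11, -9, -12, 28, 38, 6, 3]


Original list: [17, 11, -9, -12, 28, 38, 6, 3]
Repeatedly take the largest remaining element:
  Remaining [17, 11, -9, -12, 28, 38, 6, 3] -> largest is 38
  Remaining [17, 11, -9, -12, 28, 6, 3] -> largest is 28
  Remaining [17, 11, -9, -12, 6, 3] -> largest is 17
  Remaining [11, -9, -12, 6, 3] -> largest is 11
  Remaining [-9, -12, 6, 3] -> largest is 6
  Remaining [-9, -12, 3] -> largest is 3
  Remaining [-9, -12] -> largest is -9
  Remaining [-12] -> largest is -12
Collecting the picks in order gives the descending list.
Final answer: [38, 28, 17, 11, 6, 3, -9, -12]


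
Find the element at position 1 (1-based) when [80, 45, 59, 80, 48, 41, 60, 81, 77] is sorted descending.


Sort descending: [81, 80, 80, 77, 60, 59, 48, 45, 41]
The 1st element (1-indexed) is at index 0.
Value = 81
Final answer: 81


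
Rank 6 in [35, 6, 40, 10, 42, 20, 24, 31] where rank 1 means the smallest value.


Sort ascending: [6, 10, 20, 24, 31, 35, 40, 42]
Find 6 in the sorted list.
6 is at position 1 (1-indexed).
Final answer: 1


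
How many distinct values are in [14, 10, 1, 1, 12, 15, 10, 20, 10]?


List all unique values:
Distinct values: [1, 10, 12, 14, 15, 20]
Count = 6
Final answer: 6


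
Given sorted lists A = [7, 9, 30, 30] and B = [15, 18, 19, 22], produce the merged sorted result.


List A: [7, 9, 30, 30]
List B: [15, 18, 19, 22]
Repeatedly compare the front elements and take the smaller:
  7 vs 15 -> take 7
  9 vs 15 -> take 9
  30 vs 15 -> take 15
  30 vs 18 -> take 18
  30 vs 19 -> take 19
  30 vs 22 -> take 22
  B is exhausted; append the rest of A: [30, 30]
Final answer: [7, 9, 15, 18, 19, 22, 30, 30]


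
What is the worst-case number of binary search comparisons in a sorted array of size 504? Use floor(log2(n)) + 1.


Binary search halves the search space each step.
Maximum comparisons = floor(log2(504)) + 1
log2(504) = 8.9773
floor(log2(504)) = 8, so 8 + 1 = 9
Final answer: 9


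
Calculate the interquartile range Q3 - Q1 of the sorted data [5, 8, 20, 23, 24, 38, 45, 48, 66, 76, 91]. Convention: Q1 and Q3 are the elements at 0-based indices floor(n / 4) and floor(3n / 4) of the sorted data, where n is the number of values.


The data has n = 11 elements.
Q1 index = floor(11 / 4) = floor(2.75) = 2; Q3 index = floor(3 * 11 / 4) = floor(8.25) = 8
Q1 = element at index 2 = 20
Q3 = element at index 8 = 66
IQR = 66 - 20 = 46
Final answer: 46


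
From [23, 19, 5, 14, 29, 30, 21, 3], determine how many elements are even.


Check each element:
  23 is odd
  19 is odd
  5 is odd
  14 is even
  29 is odd
  30 is even
  21 is odd
  3 is odd
Evens: [14, 30]
Count of evens = 2
Final answer: 2


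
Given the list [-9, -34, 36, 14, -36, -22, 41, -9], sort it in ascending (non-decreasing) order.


Original list: [-9, -34, 36, 14, -36, -22, 41, -9]
Repeatedly take the smallest remaining element:
  Remaining [-9, -34, 36, 14, -36, -22, 41, -9] -> smallest is -36
  Remaining [-9, -34, 36, 14, -22, 41, -9] -> smallest is -34
  Remaining [-9, 36, 14, -22, 41, -9] -> smallest is -22
  Remaining [-9, 36, 14, 41, -9] -> smallest is -9
  Remaining [36, 14, 41, -9] -> smallest is -9
  Remaining [36, 14, 41] -> smallest is 14
  Remaining [36, 41] -> smallest is 36
  Remaining [41] -> smallest is 41
Collecting the picks in order gives the sorted list.
Final answer: [-36, -34, -22, -9, -9, 14, 36, 41]


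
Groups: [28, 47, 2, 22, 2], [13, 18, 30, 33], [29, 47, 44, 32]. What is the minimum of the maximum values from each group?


Find max of each group:
  Group 1: [28, 47, 2, 22, 2] -> max = 47
  Group 2: [13, 18, 30, 33] -> max = 33
  Group 3: [29, 47, 44, 32] -> max = 47
Maxes: [47, 33, 47]
Minimum of maxes = 33
Final answer: 33


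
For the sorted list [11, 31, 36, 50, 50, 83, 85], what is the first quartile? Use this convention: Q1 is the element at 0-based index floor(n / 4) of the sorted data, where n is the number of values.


The list has n = 7 elements.
Q1 index = floor(7 / 4) = floor(1.75) = 1
Counting from index 0 in the sorted data, the element at index 1 is 31.
Final answer: 31


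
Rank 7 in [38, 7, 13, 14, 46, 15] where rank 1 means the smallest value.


Sort ascending: [7, 13, 14, 15, 38, 46]
Find 7 in the sorted list.
7 is at position 1 (1-indexed).
Final answer: 1


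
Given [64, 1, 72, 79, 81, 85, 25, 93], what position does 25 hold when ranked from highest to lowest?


Sort descending: [93, 85, 81, 79, 72, 64, 25, 1]
Find 25 in the sorted list.
25 is at position 7.
Final answer: 7


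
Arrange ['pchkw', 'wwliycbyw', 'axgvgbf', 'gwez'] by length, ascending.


Compute lengths:
  'pchkw' has length 5
  'wwliycbyw' has length 9
  'axgvgbf' has length 7
  'gwez' has length 4
Lengths in increasing order: 4 < 5 < 7 < 9
Listing the words in that order gives the answer.
Final answer: ['gwez', 'pchkw', 'axgvgbf', 'wwliycbyw']


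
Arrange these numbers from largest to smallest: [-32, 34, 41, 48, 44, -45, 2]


Original list: [-32, 34, 41, 48, 44, -45, 2]
Repeatedly take the largest remaining element:
  Remaining [-32, 34, 41, 48, 44, -45, 2] -> largest is 48
  Remaining [-32, 34, 41, 44, -45, 2] -> largest is 44
  Remaining [-32, 34, 41, -45, 2] -> largest is 41
  Remaining [-32, 34, -45, 2] -> largest is 34
  Remaining [-32, -45, 2] -> largest is 2
  Remaining [-32, -45] -> largest is -32
  Remaining [-45] -> largest is -45
Collecting the picks in order gives the descending list.
Final answer: [48, 44, 41, 34, 2, -32, -45]


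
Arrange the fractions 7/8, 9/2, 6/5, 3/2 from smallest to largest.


Convert to decimal for comparison:
  7/8 = 0.875
  9/2 = 4.5
  6/5 = 1.2
  3/2 = 1.5
Decimals in increasing order: 0.875 < 1.2 < 1.5 < 4.5
Writing each back as its fraction gives the sorted order.
Final answer: 7/8, 6/5, 3/2, 9/2


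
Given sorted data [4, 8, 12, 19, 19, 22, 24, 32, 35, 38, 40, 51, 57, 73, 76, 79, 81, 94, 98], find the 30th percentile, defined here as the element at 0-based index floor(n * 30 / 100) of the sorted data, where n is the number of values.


The dataset has n = 19 elements.
Index = floor(19 * 30 / 100) = floor(570 / 100) = floor(5.7) = 5
Counting from index 0 in the sorted data, the element at index 5 is 22.
Final answer: 22


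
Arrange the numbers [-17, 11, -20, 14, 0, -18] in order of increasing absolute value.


Compute absolute values:
  |-17| = 17
  |11| = 11
  |-20| = 20
  |14| = 14
  |0| = 0
  |-18| = 18
Absolute values in increasing order: 0 < 11 < 14 < 17 < 18 < 20
Listing the original numbers in that order gives the answer.
Final answer: [0, 11, 14, -17, -18, -20]


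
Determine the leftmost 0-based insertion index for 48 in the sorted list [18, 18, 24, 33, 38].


List is sorted: [18, 18, 24, 33, 38]
We need the leftmost position where 48 can be inserted, i.e. the first index whose element is >= 48 (or the end of the list if none is).
Binary search with low=0, high=5 (0-based indices):
  low=0, high=5, mid=2: a[2]=24 < 48, so low = 3
  low=3, high=5, mid=4: a[4]=38 < 48, so low = 5
Now low = high = 5, so the insertion index is 5.
Final answer: 5


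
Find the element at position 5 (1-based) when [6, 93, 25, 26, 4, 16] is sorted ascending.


Sort ascending: [4, 6, 16, 25, 26, 93]
The 5th element (1-indexed) is at index 4.
Value = 26
Final answer: 26


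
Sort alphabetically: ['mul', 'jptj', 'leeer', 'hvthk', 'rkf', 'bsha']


Compare strings character by character (the first differing letter decides):
  'bsha' < 'hvthk' since 'b' < 'h' at position 1
  'hvthk' < 'jptj' since 'h' < 'j' at position 1
  'jptj' < 'leeer' since 'j' < 'l' at position 1
  'leeer' < 'mul' since 'l' < 'm' at position 1
  'mul' < 'rkf' since 'm' < 'r' at position 1
Chaining these comparisons gives the alphabetical order.
Final answer: ['bsha', 'hvthk', 'jptj', 'leeer', 'mul', 'rkf']


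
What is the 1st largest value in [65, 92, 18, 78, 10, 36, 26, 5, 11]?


Sort descending: [92, 78, 65, 36, 26, 18, 11, 10, 5]
The 1st element (1-indexed) is at index 0.
Value = 92
Final answer: 92


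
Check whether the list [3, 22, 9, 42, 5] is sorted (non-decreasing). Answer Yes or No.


Check consecutive pairs:
  3 <= 22? True
  22 <= 9? False
  9 <= 42? True
  42 <= 5? False
2 consecutive pair(s) are out of order, so the list is not sorted.
Final answer: No


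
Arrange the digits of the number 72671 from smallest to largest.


The number 72671 has digits: 7, 2, 6, 7, 1
Sorted: 1, 2, 6, 7, 7
Joining the sorted digits gives the result.
Final answer: 12677


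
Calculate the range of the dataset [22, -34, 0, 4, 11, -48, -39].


Maximum value: 22
Minimum value: -48
Range = 22 - (-48) = 70
Final answer: 70


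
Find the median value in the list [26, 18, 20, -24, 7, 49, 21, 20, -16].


First, sort the list: [-24, -16, 7, 18, 20, 20, 21, 26, 49]
The list has 9 elements (odd count).
The middle index is 4 (0-based), and the element there is 20.
Final answer: 20


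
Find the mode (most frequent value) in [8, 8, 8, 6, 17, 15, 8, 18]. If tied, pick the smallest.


Count the frequency of each value:
  6 appears 1 time(s)
  8 appears 4 time(s)
  15 appears 1 time(s)
  17 appears 1 time(s)
  18 appears 1 time(s)
Maximum frequency is 4.
Only 8 reaches that frequency, so it is the mode.
Final answer: 8


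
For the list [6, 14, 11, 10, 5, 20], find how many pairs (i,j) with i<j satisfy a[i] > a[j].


For each element, count the later elements that are smaller than it:
  6 (index 0): smaller elements after it = [5] -> 1
  14 (index 1): smaller elements after it = [11, 10, 5] -> 3
  11 (index 2): smaller elements after it = [10, 5] -> 2
  10 (index 3): smaller elements after it = [5] -> 1
  5 (index 4): smaller elements after it = [] -> 0
Total inversions = 1 + 3 + 2 + 1 + 0 = 7
Final answer: 7


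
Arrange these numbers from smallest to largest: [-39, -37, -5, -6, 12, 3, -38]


Original list: [-39, -37, -5, -6, 12, 3, -38]
Repeatedly take the smallest remaining element:
  Remaining [-39, -37, -5, -6, 12, 3, -38] -> smallest is -39
  Remaining [-37, -5, -6, 12, 3, -38] -> smallest is -38
  Remaining [-37, -5, -6, 12, 3] -> smallest is -37
  Remaining [-5, -6, 12, 3] -> smallest is -6
  Remaining [-5, 12, 3] -> smallest is -5
  Remaining [12, 3] -> smallest is 3
  Remaining [12] -> smallest is 12
Collecting the picks in order gives the sorted list.
Final answer: [-39, -38, -37, -6, -5, 3, 12]


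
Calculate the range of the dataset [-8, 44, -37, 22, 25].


Maximum value: 44
Minimum value: -37
Range = 44 - (-37) = 81
Final answer: 81


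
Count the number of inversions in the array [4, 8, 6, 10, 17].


For each element, count the later elements that are smaller than it:
  4 (index 0): smaller elements after it = [] -> 0
  8 (index 1): smaller elements after it = [6] -> 1
  6 (index 2): smaller elements after it = [] -> 0
  10 (index 3): smaller elements after it = [] -> 0
Total inversions = 0 + 1 + 0 + 0 = 1
Final answer: 1


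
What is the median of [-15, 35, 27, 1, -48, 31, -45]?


First, sort the list: [-48, -45, -15, 1, 27, 31, 35]
The list has 7 elements (odd count).
The middle index is 3 (0-based), and the element there is 1.
Final answer: 1


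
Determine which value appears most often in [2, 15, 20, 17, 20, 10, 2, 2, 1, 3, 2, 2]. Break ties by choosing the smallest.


Count the frequency of each value:
  1 appears 1 time(s)
  2 appears 5 time(s)
  3 appears 1 time(s)
  10 appears 1 time(s)
  15 appears 1 time(s)
  17 appears 1 time(s)
  20 appears 2 time(s)
Maximum frequency is 5.
Only 2 reaches that frequency, so it is the mode.
Final answer: 2


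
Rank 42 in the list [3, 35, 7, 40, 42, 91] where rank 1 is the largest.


Sort descending: [91, 42, 40, 35, 7, 3]
Find 42 in the sorted list.
42 is at position 2.
Final answer: 2


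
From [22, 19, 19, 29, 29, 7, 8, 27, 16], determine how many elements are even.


Check each element:
  22 is even
  19 is odd
  19 is odd
  29 is odd
  29 is odd
  7 is odd
  8 is even
  27 is odd
  16 is even
Evens: [22, 8, 16]
Count of evens = 3
Final answer: 3


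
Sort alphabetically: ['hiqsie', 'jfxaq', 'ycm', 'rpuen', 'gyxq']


Compare strings character by character (the first differing letter decides):
  'gyxq' < 'hiqsie' since 'g' < 'h' at position 1
  'hiqsie' < 'jfxaq' since 'h' < 'j' at position 1
  'jfxaq' < 'rpuen' since 'j' < 'r' at position 1
  'rpuen' < 'ycm' since 'r' < 'y' at position 1
Chaining these comparisons gives the alphabetical order.
Final answer: ['gyxq', 'hiqsie', 'jfxaq', 'rpuen', 'ycm']


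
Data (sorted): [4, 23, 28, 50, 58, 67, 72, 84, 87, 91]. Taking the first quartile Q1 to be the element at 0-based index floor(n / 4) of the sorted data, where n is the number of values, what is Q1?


The list has n = 10 elements.
Q1 index = floor(10 / 4) = floor(2.5) = 2
Counting from index 0 in the sorted data, the element at index 2 is 28.
Final answer: 28


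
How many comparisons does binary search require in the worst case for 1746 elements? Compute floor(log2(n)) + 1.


Binary search halves the search space each step.
Maximum comparisons = floor(log2(1746)) + 1
log2(1746) = 10.7698
floor(log2(1746)) = 10, so 10 + 1 = 11
Final answer: 11


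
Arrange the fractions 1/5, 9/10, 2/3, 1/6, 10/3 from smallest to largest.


Convert to decimal for comparison:
  1/5 = 0.2
  9/10 = 0.9
  2/3 = 0.6667
  1/6 = 0.1667
  10/3 = 3.3333
Decimals in increasing order: 0.1667 < 0.2 < 0.6667 < 0.9 < 3.3333
Writing each back as its fraction gives the sorted order.
Final answer: 1/6, 1/5, 2/3, 9/10, 10/3


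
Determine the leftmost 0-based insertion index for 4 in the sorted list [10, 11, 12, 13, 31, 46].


List is sorted: [10, 11, 12, 13, 31, 46]
We need the leftmost position where 4 can be inserted, i.e. the first index whose element is >= 4 (or the end of the list if none is).
Binary search with low=0, high=6 (0-based indices):
  low=0, high=6, mid=3: a[3]=13 >= 4, so high = 3
  low=0, high=3, mid=1: a[1]=11 >= 4, so high = 1
  low=0, high=1, mid=0: a[0]=10 >= 4, so high = 0
Now low = high = 0, so the insertion index is 0.
Final answer: 0


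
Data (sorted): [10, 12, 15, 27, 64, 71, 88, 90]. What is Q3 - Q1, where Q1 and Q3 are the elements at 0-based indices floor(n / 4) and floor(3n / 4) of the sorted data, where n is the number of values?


The data has n = 8 elements.
Q1 index = floor(8 / 4) = floor(2) = 2; Q3 index = floor(3 * 8 / 4) = floor(6) = 6
Q1 = element at index 2 = 15
Q3 = element at index 6 = 88
IQR = 88 - 15 = 73
Final answer: 73


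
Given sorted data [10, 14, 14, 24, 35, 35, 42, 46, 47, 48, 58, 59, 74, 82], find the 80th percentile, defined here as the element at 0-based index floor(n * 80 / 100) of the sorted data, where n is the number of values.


The dataset has n = 14 elements.
Index = floor(14 * 80 / 100) = floor(1120 / 100) = floor(11.2) = 11
Counting from index 0 in the sorted data, the element at index 11 is 59.
Final answer: 59


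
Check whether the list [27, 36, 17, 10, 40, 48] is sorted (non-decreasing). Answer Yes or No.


Check consecutive pairs:
  27 <= 36? True
  36 <= 17? False
  17 <= 10? False
  10 <= 40? True
  40 <= 48? True
2 consecutive pair(s) are out of order, so the list is not sorted.
Final answer: No


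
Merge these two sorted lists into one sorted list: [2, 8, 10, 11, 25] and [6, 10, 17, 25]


List A: [2, 8, 10, 11, 25]
List B: [6, 10, 17, 25]
Repeatedly compare the front elements and take the smaller:
  2 vs 6 -> take 2
  8 vs 6 -> take 6
  8 vs 10 -> take 8
  10 vs 10 -> take 10
  11 vs 10 -> take 10
  11 vs 17 -> take 11
  25 vs 17 -> take 17
  25 vs 25 -> take 25
  A is exhausted; append the rest of B: [25]
Final answer: [2, 6, 8, 10, 10, 11, 17, 25, 25]
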